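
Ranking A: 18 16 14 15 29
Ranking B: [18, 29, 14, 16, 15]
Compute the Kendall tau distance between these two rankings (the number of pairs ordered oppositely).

4 discordant pairs

Assign each item its position (1..5) in the first ordering, then rewrite the second ordering as that position sequence:
positions: 18→1, 16→2, 14→3, 15→4, 29→5
second ordering as positions: [1, 5, 3, 2, 4]
Discordant pairs = inversions in this position sequence.
1: 0
5: 3, 2, 4 → 3
3: 2 → 1
2: 0
4: 0
Total: 0 + 3 + 1 + 0 + 0 = 4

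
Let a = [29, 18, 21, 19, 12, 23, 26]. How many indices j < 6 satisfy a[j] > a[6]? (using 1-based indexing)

The element at index 6 is 23.
Elements before it: 29, 18, 21, 19, 12
Those larger than 23: 29

1 such element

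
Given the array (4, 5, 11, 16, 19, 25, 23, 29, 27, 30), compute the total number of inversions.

2

For each element, count later entries that are smaller:
4: 0
5: 0
11: 0
16: 0
19: 0
25: 1
23: 0
29: 1
27: 0
30: 0
Sum: 0 + 0 + 0 + 0 + 0 + 1 + 0 + 1 + 0 + 0 = 2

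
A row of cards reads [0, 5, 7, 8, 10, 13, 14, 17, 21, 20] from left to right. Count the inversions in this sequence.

Inversions: 1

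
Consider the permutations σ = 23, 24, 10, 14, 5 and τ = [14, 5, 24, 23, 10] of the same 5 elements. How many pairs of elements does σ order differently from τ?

7

Assign each item its position (1..5) in the first ordering, then rewrite the second ordering as that position sequence:
positions: 23→1, 24→2, 10→3, 14→4, 5→5
second ordering as positions: [4, 5, 2, 1, 3]
Discordant pairs = inversions in this position sequence.
4: 2, 1, 3 → 3
5: 2, 1, 3 → 3
2: 1 → 1
1: 0
3: 0
Total: 3 + 3 + 1 + 0 + 0 = 7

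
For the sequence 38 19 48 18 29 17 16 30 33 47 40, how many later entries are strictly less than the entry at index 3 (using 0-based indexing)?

The element at index 3 is 18.
Elements after it: 29, 17, 16, 30, 33, 47, 40
Those smaller than 18: 17, 16

2 such elements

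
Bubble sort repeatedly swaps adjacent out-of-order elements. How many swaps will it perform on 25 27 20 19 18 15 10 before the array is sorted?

Each adjacent swap fixes exactly one inversion, so the minimum swap count equals the number of inversions.
Count inversions — for each element, later elements that are smaller:
25: 20, 19, 18, 15, 10 → 5
27: 20, 19, 18, 15, 10 → 5
20: 19, 18, 15, 10 → 4
19: 18, 15, 10 → 3
18: 15, 10 → 2
15: 10 → 1
10: none → 0
Total inversions: 5 + 5 + 4 + 3 + 2 + 1 + 0 = 20

There are 20 swaps.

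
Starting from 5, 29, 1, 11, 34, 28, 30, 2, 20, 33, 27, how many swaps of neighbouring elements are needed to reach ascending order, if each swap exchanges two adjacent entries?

The minimum number of adjacent swaps to sort an array equals its inversion count, since every such swap removes exactly one inversion.
Count inversions — for each element, later elements that are smaller:
5: 1, 2 → 2
29: 1, 11, 28, 2, 20, 27 → 6
1: none → 0
11: 2 → 1
34: 28, 30, 2, 20, 33, 27 → 6
28: 2, 20, 27 → 3
30: 2, 20, 27 → 3
2: none → 0
20: none → 0
33: 27 → 1
27: none → 0
Total inversions: 2 + 6 + 0 + 1 + 6 + 3 + 3 + 0 + 0 + 1 + 0 = 22

22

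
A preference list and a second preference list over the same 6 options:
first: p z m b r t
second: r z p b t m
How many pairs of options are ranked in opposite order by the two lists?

7

Assign each item its position (1..6) in the first ordering, then rewrite the second ordering as that position sequence:
positions: p→1, z→2, m→3, b→4, r→5, t→6
second ordering as positions: [5, 2, 1, 4, 6, 3]
Discordant pairs = inversions in this position sequence.
5: 2, 1, 4, 3 → 4
2: 1 → 1
1: 0
4: 3 → 1
6: 3 → 1
3: 0
Total: 4 + 1 + 0 + 1 + 1 + 0 = 7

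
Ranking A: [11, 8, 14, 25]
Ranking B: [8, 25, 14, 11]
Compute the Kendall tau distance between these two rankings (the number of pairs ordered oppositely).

4 discordant pairs

Assign each item its position (1..4) in the first ordering, then rewrite the second ordering as that position sequence:
positions: 11→1, 8→2, 14→3, 25→4
second ordering as positions: [2, 4, 3, 1]
Discordant pairs = inversions in this position sequence.
2: 1 → 1
4: 3, 1 → 2
3: 1 → 1
1: 0
Total: 1 + 2 + 1 + 0 = 4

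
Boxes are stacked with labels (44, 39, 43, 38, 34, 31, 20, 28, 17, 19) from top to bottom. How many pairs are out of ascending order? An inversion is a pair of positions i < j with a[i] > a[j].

42 inversions

Count, for each position, how many later elements it exceeds:
44: 9
39: 7
43: 7
38: 6
34: 5
31: 4
20: 2
28: 2
17: 0
19: 0
Sum: 9 + 7 + 7 + 6 + 5 + 4 + 2 + 2 + 0 + 0 = 42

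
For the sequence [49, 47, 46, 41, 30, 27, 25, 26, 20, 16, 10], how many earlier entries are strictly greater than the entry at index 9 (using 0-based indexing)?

The element at index 9 is 16.
Elements before it: 49, 47, 46, 41, 30, 27, 25, 26, 20
Those larger than 16: 49, 47, 46, 41, 30, 27, 25, 26, 20

9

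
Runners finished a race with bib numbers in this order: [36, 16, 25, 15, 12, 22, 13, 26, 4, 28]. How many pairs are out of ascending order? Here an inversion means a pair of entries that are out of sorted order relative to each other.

For each element, count later entries that are smaller:
36: 9
16: 4
25: 5
15: 3
12: 1
22: 2
13: 1
26: 1
4: 0
28: 0
Sum: 9 + 4 + 5 + 3 + 1 + 2 + 1 + 1 + 0 + 0 = 26

26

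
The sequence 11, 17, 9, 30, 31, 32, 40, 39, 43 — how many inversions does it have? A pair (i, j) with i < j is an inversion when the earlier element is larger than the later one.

Inversions: 3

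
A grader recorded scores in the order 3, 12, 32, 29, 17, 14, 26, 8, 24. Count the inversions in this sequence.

17

Count, for each position, how many later elements it exceeds:
3 → none → 0
12 → 8 → 1
32 → 29, 17, 14, 26, 8, 24 → 6
29 → 17, 14, 26, 8, 24 → 5
17 → 14, 8 → 2
14 → 8 → 1
26 → 8, 24 → 2
8 → none → 0
24 → none → 0
Sum: 0 + 1 + 6 + 5 + 2 + 1 + 2 + 0 + 0 = 17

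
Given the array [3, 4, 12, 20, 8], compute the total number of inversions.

2 inversions

Sweep left to right; for each value list the smaller values that follow it:
3 → none → 0
4 → none → 0
12 → 8 → 1
20 → 8 → 1
8 → none → 0
Sum: 0 + 0 + 1 + 1 + 0 = 2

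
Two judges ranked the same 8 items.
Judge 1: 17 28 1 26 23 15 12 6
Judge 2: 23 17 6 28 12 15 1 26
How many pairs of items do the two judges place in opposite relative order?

14 discordant pairs

Assign each item its position (1..8) in the first ordering, then rewrite the second ordering as that position sequence:
positions: 17→1, 28→2, 1→3, 26→4, 23→5, 15→6, 12→7, 6→8
second ordering as positions: [5, 1, 8, 2, 7, 6, 3, 4]
Discordant pairs = inversions in this position sequence.
5: 1, 2, 3, 4 → 4
1: 0
8: 2, 7, 6, 3, 4 → 5
2: 0
7: 6, 3, 4 → 3
6: 3, 4 → 2
3: 0
4: 0
Total: 4 + 0 + 5 + 0 + 3 + 2 + 0 + 0 = 14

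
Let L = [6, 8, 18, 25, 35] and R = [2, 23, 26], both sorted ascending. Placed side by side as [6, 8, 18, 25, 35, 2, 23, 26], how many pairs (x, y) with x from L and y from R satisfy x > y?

8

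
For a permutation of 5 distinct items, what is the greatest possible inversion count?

10 inversions

A reversed (strictly descending) arrangement makes every pair an inversion, giving C(5, 2) inversions.
C(5, 2) = 5·4/2 = 10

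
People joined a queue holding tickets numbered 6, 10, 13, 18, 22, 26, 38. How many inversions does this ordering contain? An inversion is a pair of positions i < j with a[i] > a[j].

0 inversions

Out-of-order index pairs (0-indexed):
(none)
That's 0 pairs.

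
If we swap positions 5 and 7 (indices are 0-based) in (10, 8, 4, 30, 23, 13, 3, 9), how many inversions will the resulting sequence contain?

15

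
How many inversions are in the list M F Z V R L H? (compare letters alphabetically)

Count, for each position, how many later elements it exceeds:
M → F, L, H → 3
F → none → 0
Z → V, R, L, H → 4
V → R, L, H → 3
R → L, H → 2
L → H → 1
H → none → 0
Sum: 3 + 0 + 4 + 3 + 2 + 1 + 0 = 13

13 inversions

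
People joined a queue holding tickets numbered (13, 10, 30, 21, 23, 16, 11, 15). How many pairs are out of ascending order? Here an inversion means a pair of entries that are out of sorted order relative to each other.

Element-by-element contributions:
13 → 10, 11 → 2
10 → none → 0
30 → 21, 23, 16, 11, 15 → 5
21 → 16, 11, 15 → 3
23 → 16, 11, 15 → 3
16 → 11, 15 → 2
11 → none → 0
15 → none → 0
Sum: 2 + 0 + 5 + 3 + 3 + 2 + 0 + 0 = 15

15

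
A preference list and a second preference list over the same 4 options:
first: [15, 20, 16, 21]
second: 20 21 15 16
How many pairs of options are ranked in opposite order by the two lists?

3

Assign each item its position (1..4) in the first ordering, then rewrite the second ordering as that position sequence:
positions: 15→1, 20→2, 16→3, 21→4
second ordering as positions: [2, 4, 1, 3]
Discordant pairs = inversions in this position sequence.
2: 1 → 1
4: 1, 3 → 2
1: 0
3: 0
Total: 1 + 2 + 0 + 0 = 3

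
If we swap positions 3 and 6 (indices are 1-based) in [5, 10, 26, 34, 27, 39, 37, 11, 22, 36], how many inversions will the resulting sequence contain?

There are 19 inversions.

Positions 3 and 6 hold 26 and 39; after swapping, the array is [5, 10, 39, 34, 27, 26, 37, 11, 22, 36].
For each element, count later entries that are smaller:
5: 0
10: 0
39: 7
34: 4
27: 3
26: 2
37: 3
11: 0
22: 0
36: 0
Sum: 0 + 0 + 7 + 4 + 3 + 2 + 3 + 0 + 0 + 0 = 19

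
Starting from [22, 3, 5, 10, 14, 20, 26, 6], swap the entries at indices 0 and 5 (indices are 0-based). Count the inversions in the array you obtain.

There are 9 inversions.

Positions 0 and 5 hold 22 and 20; after swapping, the array is [20, 3, 5, 10, 14, 22, 26, 6].
Count, for each position, how many later elements it exceeds:
20 → 3, 5, 10, 14, 6 → 5
3 → none → 0
5 → none → 0
10 → 6 → 1
14 → 6 → 1
22 → 6 → 1
26 → 6 → 1
6 → none → 0
Sum: 5 + 0 + 0 + 1 + 1 + 1 + 1 + 0 = 9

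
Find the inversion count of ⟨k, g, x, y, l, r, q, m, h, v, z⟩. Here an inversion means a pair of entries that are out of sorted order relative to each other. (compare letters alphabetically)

21

Sweep left to right; for each value list the smaller values that follow it:
k → g, h → 2
g → none → 0
x → l, r, q, m, h, v → 6
y → l, r, q, m, h, v → 6
l → h → 1
r → q, m, h → 3
q → m, h → 2
m → h → 1
h → none → 0
v → none → 0
z → none → 0
Sum: 2 + 0 + 6 + 6 + 1 + 3 + 2 + 1 + 0 + 0 + 0 = 21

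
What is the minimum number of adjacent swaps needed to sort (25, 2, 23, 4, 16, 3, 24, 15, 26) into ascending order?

15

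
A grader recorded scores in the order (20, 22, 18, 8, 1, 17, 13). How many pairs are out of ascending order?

Sweep left to right; for each value list the smaller values that follow it:
20 → 18, 8, 1, 17, 13 → 5
22 → 18, 8, 1, 17, 13 → 5
18 → 8, 1, 17, 13 → 4
8 → 1 → 1
1 → none → 0
17 → 13 → 1
13 → none → 0
Sum: 5 + 5 + 4 + 1 + 0 + 1 + 0 = 16

There are 16 inversions.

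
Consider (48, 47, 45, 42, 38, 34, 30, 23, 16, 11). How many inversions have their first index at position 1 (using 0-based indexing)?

The element at index 1 is 47.
Elements after it: 45, 42, 38, 34, 30, 23, 16, 11
Those smaller than 47: 45, 42, 38, 34, 30, 23, 16, 11

8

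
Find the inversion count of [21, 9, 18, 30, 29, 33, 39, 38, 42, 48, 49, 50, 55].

4

For each element, count later entries that are smaller:
21: 2
9: 0
18: 0
30: 1
29: 0
33: 0
39: 1
38: 0
42: 0
48: 0
49: 0
50: 0
55: 0
Sum: 2 + 0 + 0 + 1 + 0 + 0 + 1 + 0 + 0 + 0 + 0 + 0 + 0 = 4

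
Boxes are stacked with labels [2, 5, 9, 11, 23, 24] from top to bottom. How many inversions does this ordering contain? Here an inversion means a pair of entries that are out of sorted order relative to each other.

0 inversions

Out-of-order index pairs (1-indexed):
(none)
That's 0 pairs.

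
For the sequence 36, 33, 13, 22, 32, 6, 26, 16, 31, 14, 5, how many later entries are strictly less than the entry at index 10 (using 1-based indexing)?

1

The element at index 10 is 14.
Elements after it: 5
Those smaller than 14: 5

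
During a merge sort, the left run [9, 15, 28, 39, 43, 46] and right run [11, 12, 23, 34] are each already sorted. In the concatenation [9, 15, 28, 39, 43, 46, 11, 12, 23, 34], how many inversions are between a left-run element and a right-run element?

17 split inversions

Count, for every r in R, how many entries of L exceed r:
r = 11: 15, 28, 39, 43, 46 → 5
r = 12: 15, 28, 39, 43, 46 → 5
r = 23: 28, 39, 43, 46 → 4
r = 34: 39, 43, 46 → 3
Cross-inversions: 5 + 5 + 4 + 3 = 17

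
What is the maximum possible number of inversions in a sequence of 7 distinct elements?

21

A reversed (strictly descending) arrangement makes every pair an inversion, giving C(7, 2) inversions.
C(7, 2) = 7·6/2 = 21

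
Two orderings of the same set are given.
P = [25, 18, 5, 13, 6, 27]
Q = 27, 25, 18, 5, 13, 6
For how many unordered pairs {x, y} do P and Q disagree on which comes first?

Assign each item its position (1..6) in the first ordering, then rewrite the second ordering as that position sequence:
positions: 25→1, 18→2, 5→3, 13→4, 6→5, 27→6
second ordering as positions: [6, 1, 2, 3, 4, 5]
Discordant pairs = inversions in this position sequence.
6: 1, 2, 3, 4, 5 → 5
1: 0
2: 0
3: 0
4: 0
5: 0
Total: 5 + 0 + 0 + 0 + 0 + 0 = 5

Disagreeing pairs: 5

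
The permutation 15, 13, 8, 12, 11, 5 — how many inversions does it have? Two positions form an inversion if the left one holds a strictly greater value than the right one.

Element-by-element contributions:
15 → 13, 8, 12, 11, 5 → 5
13 → 8, 12, 11, 5 → 4
8 → 5 → 1
12 → 11, 5 → 2
11 → 5 → 1
5 → none → 0
Sum: 5 + 4 + 1 + 2 + 1 + 0 = 13

13 out-of-order pairs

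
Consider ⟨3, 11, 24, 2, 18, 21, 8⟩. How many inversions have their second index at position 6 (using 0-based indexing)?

The element at index 6 is 8.
Elements before it: 3, 11, 24, 2, 18, 21
Those larger than 8: 11, 24, 18, 21

4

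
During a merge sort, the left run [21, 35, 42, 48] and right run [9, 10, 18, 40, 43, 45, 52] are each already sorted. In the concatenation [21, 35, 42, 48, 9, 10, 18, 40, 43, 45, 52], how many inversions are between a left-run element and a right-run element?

For each element r of the right run, count left-run elements greater than r:
r = 9: 21, 35, 42, 48 → 4
r = 10: 21, 35, 42, 48 → 4
r = 18: 21, 35, 42, 48 → 4
r = 40: 42, 48 → 2
r = 43: 48 → 1
r = 45: 48 → 1
r = 52: none → 0
Cross-inversions: 4 + 4 + 4 + 2 + 1 + 1 + 0 = 16

16 split inversions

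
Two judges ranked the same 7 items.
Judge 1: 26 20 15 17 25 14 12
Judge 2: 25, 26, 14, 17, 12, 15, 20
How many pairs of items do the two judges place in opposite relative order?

Discordant pairs: 12

Assign each item its position (1..7) in the first ordering, then rewrite the second ordering as that position sequence:
positions: 26→1, 20→2, 15→3, 17→4, 25→5, 14→6, 12→7
second ordering as positions: [5, 1, 6, 4, 7, 3, 2]
Discordant pairs = inversions in this position sequence.
5: 1, 4, 3, 2 → 4
1: 0
6: 4, 3, 2 → 3
4: 3, 2 → 2
7: 3, 2 → 2
3: 2 → 1
2: 0
Total: 4 + 0 + 3 + 2 + 2 + 1 + 0 = 12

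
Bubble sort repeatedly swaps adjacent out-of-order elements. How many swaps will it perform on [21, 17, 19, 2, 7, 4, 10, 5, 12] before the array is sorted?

There are 23 adjacent swaps.

The minimum number of adjacent swaps to sort an array equals its inversion count, since every such swap removes exactly one inversion.
Count inversions — for each element, later elements that are smaller:
21: 17, 19, 2, 7, 4, 10, 5, 12 → 8
17: 2, 7, 4, 10, 5, 12 → 6
19: 2, 7, 4, 10, 5, 12 → 6
2: none → 0
7: 4, 5 → 2
4: none → 0
10: 5 → 1
5: none → 0
12: none → 0
Total inversions: 8 + 6 + 6 + 0 + 2 + 0 + 1 + 0 + 0 = 23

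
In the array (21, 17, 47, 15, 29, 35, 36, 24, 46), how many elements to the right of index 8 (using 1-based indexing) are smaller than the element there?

0 such elements

The element at index 8 is 24.
Elements after it: 46
None of them are smaller than 24.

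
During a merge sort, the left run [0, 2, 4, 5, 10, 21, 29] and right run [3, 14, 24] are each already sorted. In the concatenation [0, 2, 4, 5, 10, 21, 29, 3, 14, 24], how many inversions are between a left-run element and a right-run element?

Count, for every r in R, how many entries of L exceed r:
r = 3: 4, 5, 10, 21, 29 → 5
r = 14: 21, 29 → 2
r = 24: 29 → 1
Cross-inversions: 5 + 2 + 1 = 8

8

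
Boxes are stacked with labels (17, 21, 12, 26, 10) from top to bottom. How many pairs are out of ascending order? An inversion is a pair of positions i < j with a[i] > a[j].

6 inversions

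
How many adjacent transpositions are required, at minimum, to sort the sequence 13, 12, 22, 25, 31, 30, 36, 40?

The minimum number of adjacent swaps to sort an array equals its inversion count, since every such swap removes exactly one inversion.
Count inversions — for each element, later elements that are smaller:
13: 12 → 1
12: none → 0
22: none → 0
25: none → 0
31: 30 → 1
30: none → 0
36: none → 0
40: none → 0
Total inversions: 1 + 0 + 0 + 0 + 1 + 0 + 0 + 0 = 2

There are 2 swaps.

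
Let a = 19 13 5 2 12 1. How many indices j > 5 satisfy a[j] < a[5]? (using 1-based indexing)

1

The element at index 5 is 12.
Elements after it: 1
Those smaller than 12: 1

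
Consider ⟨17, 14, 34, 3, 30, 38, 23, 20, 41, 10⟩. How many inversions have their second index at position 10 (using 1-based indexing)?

The element at index 10 is 10.
Elements before it: 17, 14, 34, 3, 30, 38, 23, 20, 41
Those larger than 10: 17, 14, 34, 30, 38, 23, 20, 41

8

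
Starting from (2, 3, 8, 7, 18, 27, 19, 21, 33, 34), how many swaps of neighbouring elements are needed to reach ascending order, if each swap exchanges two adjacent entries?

3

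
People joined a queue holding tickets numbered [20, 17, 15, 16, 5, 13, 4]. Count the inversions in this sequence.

Count, for each position, how many later elements it exceeds:
20 → 17, 15, 16, 5, 13, 4 → 6
17 → 15, 16, 5, 13, 4 → 5
15 → 5, 13, 4 → 3
16 → 5, 13, 4 → 3
5 → 4 → 1
13 → 4 → 1
4 → none → 0
Sum: 6 + 5 + 3 + 3 + 1 + 1 + 0 = 19

19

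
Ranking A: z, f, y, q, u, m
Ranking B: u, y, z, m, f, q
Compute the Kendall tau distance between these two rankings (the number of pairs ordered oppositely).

There are 8 discordant pairs.

Assign each item its position (1..6) in the first ordering, then rewrite the second ordering as that position sequence:
positions: z→1, f→2, y→3, q→4, u→5, m→6
second ordering as positions: [5, 3, 1, 6, 2, 4]
Discordant pairs = inversions in this position sequence.
5: 3, 1, 2, 4 → 4
3: 1, 2 → 2
1: 0
6: 2, 4 → 2
2: 0
4: 0
Total: 4 + 2 + 0 + 2 + 0 + 0 = 8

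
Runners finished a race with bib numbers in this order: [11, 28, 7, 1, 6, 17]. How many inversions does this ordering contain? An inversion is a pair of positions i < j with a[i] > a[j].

9 inversions

Count, for each position, how many later elements it exceeds:
11 → 7, 1, 6 → 3
28 → 7, 1, 6, 17 → 4
7 → 1, 6 → 2
1 → none → 0
6 → none → 0
17 → none → 0
Sum: 3 + 4 + 2 + 0 + 0 + 0 = 9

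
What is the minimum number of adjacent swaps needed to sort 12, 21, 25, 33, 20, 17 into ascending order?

There are 7 adjacent swaps.

Minimum adjacent swaps = number of inversions (each swap of adjacent out-of-order elements removes one inversion and no swap can remove more).
Count inversions — for each element, later elements that are smaller:
12: none → 0
21: 20, 17 → 2
25: 20, 17 → 2
33: 20, 17 → 2
20: 17 → 1
17: none → 0
Total inversions: 0 + 2 + 2 + 2 + 1 + 0 = 7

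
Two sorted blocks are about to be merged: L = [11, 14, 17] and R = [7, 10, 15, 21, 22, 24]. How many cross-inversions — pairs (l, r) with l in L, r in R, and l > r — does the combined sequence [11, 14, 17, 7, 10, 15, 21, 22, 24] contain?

For each element r of the right run, count left-run elements greater than r:
r = 7: 11, 14, 17 → 3
r = 10: 11, 14, 17 → 3
r = 15: 17 → 1
r = 21: none → 0
r = 22: none → 0
r = 24: none → 0
Cross-inversions: 3 + 3 + 1 + 0 + 0 + 0 = 7

7 split inversions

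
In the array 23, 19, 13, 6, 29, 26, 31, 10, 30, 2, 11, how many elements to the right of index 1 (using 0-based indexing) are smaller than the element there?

5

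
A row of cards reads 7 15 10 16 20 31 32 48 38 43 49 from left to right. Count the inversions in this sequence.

There are 3 inversions.

Element-by-element contributions:
7: 0
15: 1
10: 0
16: 0
20: 0
31: 0
32: 0
48: 2
38: 0
43: 0
49: 0
Sum: 0 + 1 + 0 + 0 + 0 + 0 + 0 + 2 + 0 + 0 + 0 = 3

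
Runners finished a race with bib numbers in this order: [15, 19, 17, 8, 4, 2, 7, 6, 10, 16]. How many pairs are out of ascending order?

Element-by-element contributions:
15 → 8, 4, 2, 7, 6, 10 → 6
19 → 17, 8, 4, 2, 7, 6, 10, 16 → 8
17 → 8, 4, 2, 7, 6, 10, 16 → 7
8 → 4, 2, 7, 6 → 4
4 → 2 → 1
2 → none → 0
7 → 6 → 1
6 → none → 0
10 → none → 0
16 → none → 0
Sum: 6 + 8 + 7 + 4 + 1 + 0 + 1 + 0 + 0 + 0 = 27

27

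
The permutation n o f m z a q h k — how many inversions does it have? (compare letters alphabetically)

Count, for each position, how many later elements it exceeds:
n: 5
o: 5
f: 1
m: 3
z: 4
a: 0
q: 2
h: 0
k: 0
Sum: 5 + 5 + 1 + 3 + 4 + 0 + 2 + 0 + 0 = 20

20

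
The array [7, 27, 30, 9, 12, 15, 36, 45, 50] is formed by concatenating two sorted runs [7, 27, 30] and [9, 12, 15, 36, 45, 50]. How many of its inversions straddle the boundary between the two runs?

6 cross-inversions

Take each right-half value and tally the left-half values above it:
r = 9: 27, 30 → 2
r = 12: 27, 30 → 2
r = 15: 27, 30 → 2
r = 36: none → 0
r = 45: none → 0
r = 50: none → 0
Cross-inversions: 2 + 2 + 2 + 0 + 0 + 0 = 6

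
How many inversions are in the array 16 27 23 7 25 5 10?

14 inversions

Sweep left to right; for each value list the smaller values that follow it:
16: 3
27: 5
23: 3
7: 1
25: 2
5: 0
10: 0
Sum: 3 + 5 + 3 + 1 + 2 + 0 + 0 = 14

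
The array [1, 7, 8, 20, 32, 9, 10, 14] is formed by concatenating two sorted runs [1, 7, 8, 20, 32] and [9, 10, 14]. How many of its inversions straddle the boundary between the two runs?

6 split inversions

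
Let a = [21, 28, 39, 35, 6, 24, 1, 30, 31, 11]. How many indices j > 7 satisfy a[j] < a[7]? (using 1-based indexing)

The element at index 7 is 1.
Elements after it: 30, 31, 11
None of them are smaller than 1.

0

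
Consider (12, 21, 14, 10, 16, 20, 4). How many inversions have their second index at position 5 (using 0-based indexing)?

1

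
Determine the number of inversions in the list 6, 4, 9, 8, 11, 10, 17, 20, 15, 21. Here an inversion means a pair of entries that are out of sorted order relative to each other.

Sweep left to right; for each value list the smaller values that follow it:
6 → 4 → 1
4 → none → 0
9 → 8 → 1
8 → none → 0
11 → 10 → 1
10 → none → 0
17 → 15 → 1
20 → 15 → 1
15 → none → 0
21 → none → 0
Sum: 1 + 0 + 1 + 0 + 1 + 0 + 1 + 1 + 0 + 0 = 5

5 out-of-order pairs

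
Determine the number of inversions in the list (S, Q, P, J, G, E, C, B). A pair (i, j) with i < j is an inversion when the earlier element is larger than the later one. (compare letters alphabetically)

28

Sweep left to right; for each value list the smaller values that follow it:
S: 7
Q: 6
P: 5
J: 4
G: 3
E: 2
C: 1
B: 0
Sum: 7 + 6 + 5 + 4 + 3 + 2 + 1 + 0 = 28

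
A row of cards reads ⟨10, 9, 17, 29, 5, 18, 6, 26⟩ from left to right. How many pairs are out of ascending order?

Element-by-element contributions:
10 → 9, 5, 6 → 3
9 → 5, 6 → 2
17 → 5, 6 → 2
29 → 5, 18, 6, 26 → 4
5 → none → 0
18 → 6 → 1
6 → none → 0
26 → none → 0
Sum: 3 + 2 + 2 + 4 + 0 + 1 + 0 + 0 = 12

12 out-of-order pairs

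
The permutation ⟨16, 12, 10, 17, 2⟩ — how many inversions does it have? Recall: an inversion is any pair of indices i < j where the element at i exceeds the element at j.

7

Inversion pairs (indices are 1-based):
(1,2): 16 > 12
(1,3): 16 > 10
(1,5): 16 > 2
(2,3): 12 > 10
(2,5): 12 > 2
(3,5): 10 > 2
(4,5): 17 > 2
That's 7 pairs.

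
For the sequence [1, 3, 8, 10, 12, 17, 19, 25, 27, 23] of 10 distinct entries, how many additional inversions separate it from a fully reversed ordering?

43

Maximum inversions for 10 distinct elements is C(10, 2) = 10·9/2 = 45.
Current inversions — for each element, count later smaller elements:
1: 0
3: 0
8: 0
10: 0
12: 0
17: 0
19: 0
25: 1
27: 1
23: 0
Current total: 0 + 0 + 0 + 0 + 0 + 0 + 0 + 1 + 1 + 0 = 2
Shortfall: 45 − 2 = 43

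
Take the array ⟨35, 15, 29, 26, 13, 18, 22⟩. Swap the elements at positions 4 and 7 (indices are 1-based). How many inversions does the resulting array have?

13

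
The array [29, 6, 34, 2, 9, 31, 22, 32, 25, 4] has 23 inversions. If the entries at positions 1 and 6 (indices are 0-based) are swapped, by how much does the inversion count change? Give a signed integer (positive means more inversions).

+3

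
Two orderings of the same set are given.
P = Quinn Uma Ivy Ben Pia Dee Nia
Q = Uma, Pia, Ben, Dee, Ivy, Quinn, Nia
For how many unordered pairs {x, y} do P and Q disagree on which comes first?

Assign each item its position (1..7) in the first ordering, then rewrite the second ordering as that position sequence:
positions: Quinn→1, Uma→2, Ivy→3, Ben→4, Pia→5, Dee→6, Nia→7
second ordering as positions: [2, 5, 4, 6, 3, 1, 7]
Discordant pairs = inversions in this position sequence.
2: 1 → 1
5: 4, 3, 1 → 3
4: 3, 1 → 2
6: 3, 1 → 2
3: 1 → 1
1: 0
7: 0
Total: 1 + 3 + 2 + 2 + 1 + 0 + 0 = 9

9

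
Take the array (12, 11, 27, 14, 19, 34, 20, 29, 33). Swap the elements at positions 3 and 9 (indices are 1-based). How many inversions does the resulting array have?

10

Positions 3 and 9 hold 27 and 33; after swapping, the array is [12, 11, 33, 14, 19, 34, 20, 29, 27].
Count, for each position, how many later elements it exceeds:
12: 1
11: 0
33: 5
14: 0
19: 0
34: 3
20: 0
29: 1
27: 0
Sum: 1 + 0 + 5 + 0 + 0 + 3 + 0 + 1 + 0 = 10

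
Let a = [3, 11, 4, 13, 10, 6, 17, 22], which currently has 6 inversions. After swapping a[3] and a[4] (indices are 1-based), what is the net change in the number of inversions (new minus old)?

+1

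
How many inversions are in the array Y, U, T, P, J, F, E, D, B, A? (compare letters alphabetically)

Sweep left to right; for each value list the smaller values that follow it:
Y: 9
U: 8
T: 7
P: 6
J: 5
F: 4
E: 3
D: 2
B: 1
A: 0
Sum: 9 + 8 + 7 + 6 + 5 + 4 + 3 + 2 + 1 + 0 = 45

There are 45 inversions.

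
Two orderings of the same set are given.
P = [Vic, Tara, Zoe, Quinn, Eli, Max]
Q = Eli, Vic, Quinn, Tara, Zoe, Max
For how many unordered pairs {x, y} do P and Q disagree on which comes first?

6

Assign each item its position (1..6) in the first ordering, then rewrite the second ordering as that position sequence:
positions: Vic→1, Tara→2, Zoe→3, Quinn→4, Eli→5, Max→6
second ordering as positions: [5, 1, 4, 2, 3, 6]
Discordant pairs = inversions in this position sequence.
5: 1, 4, 2, 3 → 4
1: 0
4: 2, 3 → 2
2: 0
3: 0
6: 0
Total: 4 + 0 + 2 + 0 + 0 + 0 = 6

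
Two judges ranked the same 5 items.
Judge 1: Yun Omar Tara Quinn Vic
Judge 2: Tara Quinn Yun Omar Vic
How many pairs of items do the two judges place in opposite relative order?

Assign each item its position (1..5) in the first ordering, then rewrite the second ordering as that position sequence:
positions: Yun→1, Omar→2, Tara→3, Quinn→4, Vic→5
second ordering as positions: [3, 4, 1, 2, 5]
Discordant pairs = inversions in this position sequence.
3: 1, 2 → 2
4: 1, 2 → 2
1: 0
2: 0
5: 0
Total: 2 + 2 + 0 + 0 + 0 = 4

Discordant pairs: 4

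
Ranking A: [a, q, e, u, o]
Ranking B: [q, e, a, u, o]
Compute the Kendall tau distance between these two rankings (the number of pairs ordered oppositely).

Assign each item its position (1..5) in the first ordering, then rewrite the second ordering as that position sequence:
positions: a→1, q→2, e→3, u→4, o→5
second ordering as positions: [2, 3, 1, 4, 5]
Discordant pairs = inversions in this position sequence.
2: 1 → 1
3: 1 → 1
1: 0
4: 0
5: 0
Total: 1 + 1 + 0 + 0 + 0 = 2

2 discordant pairs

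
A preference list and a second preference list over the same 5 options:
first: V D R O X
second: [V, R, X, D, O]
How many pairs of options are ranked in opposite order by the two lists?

3

Assign each item its position (1..5) in the first ordering, then rewrite the second ordering as that position sequence:
positions: V→1, D→2, R→3, O→4, X→5
second ordering as positions: [1, 3, 5, 2, 4]
Discordant pairs = inversions in this position sequence.
1: 0
3: 2 → 1
5: 2, 4 → 2
2: 0
4: 0
Total: 0 + 1 + 2 + 0 + 0 = 3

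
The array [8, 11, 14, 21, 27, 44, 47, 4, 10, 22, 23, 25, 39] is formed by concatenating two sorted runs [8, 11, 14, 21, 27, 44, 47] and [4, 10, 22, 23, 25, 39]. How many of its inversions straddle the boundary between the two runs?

24

For each element r of the right run, count left-run elements greater than r:
r = 4: 8, 11, 14, 21, 27, 44, 47 → 7
r = 10: 11, 14, 21, 27, 44, 47 → 6
r = 22: 27, 44, 47 → 3
r = 23: 27, 44, 47 → 3
r = 25: 27, 44, 47 → 3
r = 39: 44, 47 → 2
Cross-inversions: 7 + 6 + 3 + 3 + 3 + 2 = 24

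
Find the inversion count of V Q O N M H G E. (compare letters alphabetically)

Count, for each position, how many later elements it exceeds:
V: 7
Q: 6
O: 5
N: 4
M: 3
H: 2
G: 1
E: 0
Sum: 7 + 6 + 5 + 4 + 3 + 2 + 1 + 0 = 28

28 out-of-order pairs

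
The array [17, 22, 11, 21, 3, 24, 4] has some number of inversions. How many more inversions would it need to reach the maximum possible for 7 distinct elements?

9 inversions short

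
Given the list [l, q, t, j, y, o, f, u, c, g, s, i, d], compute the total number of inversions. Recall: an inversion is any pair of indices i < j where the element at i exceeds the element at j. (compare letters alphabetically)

50 out-of-order pairs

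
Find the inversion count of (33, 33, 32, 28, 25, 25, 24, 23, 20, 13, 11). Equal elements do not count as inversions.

Sweep left to right; for each value list the smaller values that follow it:
33 → 32, 28, 25, 25, 24, 23, 20, 13, 11 → 9
33 → 32, 28, 25, 25, 24, 23, 20, 13, 11 → 9
32 → 28, 25, 25, 24, 23, 20, 13, 11 → 8
28 → 25, 25, 24, 23, 20, 13, 11 → 7
25 → 24, 23, 20, 13, 11 → 5
25 → 24, 23, 20, 13, 11 → 5
24 → 23, 20, 13, 11 → 4
23 → 20, 13, 11 → 3
20 → 13, 11 → 2
13 → 11 → 1
11 → none → 0
Sum: 9 + 9 + 8 + 7 + 5 + 5 + 4 + 3 + 2 + 1 + 0 = 53

53 inversions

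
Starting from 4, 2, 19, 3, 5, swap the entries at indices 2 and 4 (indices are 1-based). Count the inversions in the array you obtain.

Positions 2 and 4 hold 2 and 3; after swapping, the array is [4, 3, 19, 2, 5].
Sweep left to right; for each value list the smaller values that follow it:
4: 2
3: 1
19: 2
2: 0
5: 0
Sum: 2 + 1 + 2 + 0 + 0 = 5

5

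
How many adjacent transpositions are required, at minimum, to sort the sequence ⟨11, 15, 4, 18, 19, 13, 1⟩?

11 adjacent swaps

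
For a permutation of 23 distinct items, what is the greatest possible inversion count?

253 inversions

The maximum occurs when the array is in strictly decreasing order: every one of the C(23, 2) pairs is inverted.
C(23, 2) = 23·22/2 = 253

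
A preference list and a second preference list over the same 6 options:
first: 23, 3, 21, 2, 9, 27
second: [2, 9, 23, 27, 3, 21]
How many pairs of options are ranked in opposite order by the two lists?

8 pairs

Assign each item its position (1..6) in the first ordering, then rewrite the second ordering as that position sequence:
positions: 23→1, 3→2, 21→3, 2→4, 9→5, 27→6
second ordering as positions: [4, 5, 1, 6, 2, 3]
Discordant pairs = inversions in this position sequence.
4: 1, 2, 3 → 3
5: 1, 2, 3 → 3
1: 0
6: 2, 3 → 2
2: 0
3: 0
Total: 3 + 3 + 0 + 2 + 0 + 0 = 8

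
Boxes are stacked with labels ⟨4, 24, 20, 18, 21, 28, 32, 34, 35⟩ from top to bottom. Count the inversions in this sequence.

There are 4 inversions.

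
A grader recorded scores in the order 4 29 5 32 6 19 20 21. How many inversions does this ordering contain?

For each element, count later entries that are smaller:
4 → none → 0
29 → 5, 6, 19, 20, 21 → 5
5 → none → 0
32 → 6, 19, 20, 21 → 4
6 → none → 0
19 → none → 0
20 → none → 0
21 → none → 0
Sum: 0 + 5 + 0 + 4 + 0 + 0 + 0 + 0 = 9

9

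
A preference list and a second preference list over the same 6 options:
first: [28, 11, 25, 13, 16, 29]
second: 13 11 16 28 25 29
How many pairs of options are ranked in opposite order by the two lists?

6

Assign each item its position (1..6) in the first ordering, then rewrite the second ordering as that position sequence:
positions: 28→1, 11→2, 25→3, 13→4, 16→5, 29→6
second ordering as positions: [4, 2, 5, 1, 3, 6]
Discordant pairs = inversions in this position sequence.
4: 2, 1, 3 → 3
2: 1 → 1
5: 1, 3 → 2
1: 0
3: 0
6: 0
Total: 3 + 1 + 2 + 0 + 0 + 0 = 6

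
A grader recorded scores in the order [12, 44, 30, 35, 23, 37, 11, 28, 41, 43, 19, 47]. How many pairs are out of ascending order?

Out-of-order pairs: 26

Sweep left to right; for each value list the smaller values that follow it:
12: 1
44: 9
30: 4
35: 4
23: 2
37: 3
11: 0
28: 1
41: 1
43: 1
19: 0
47: 0
Sum: 1 + 9 + 4 + 4 + 2 + 3 + 0 + 1 + 1 + 1 + 0 + 0 = 26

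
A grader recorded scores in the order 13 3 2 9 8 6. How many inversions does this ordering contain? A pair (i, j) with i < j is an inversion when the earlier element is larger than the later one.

Count, for each position, how many later elements it exceeds:
13: 5
3: 1
2: 0
9: 2
8: 1
6: 0
Sum: 5 + 1 + 0 + 2 + 1 + 0 = 9

There are 9 out-of-order pairs.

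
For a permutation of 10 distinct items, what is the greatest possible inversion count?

45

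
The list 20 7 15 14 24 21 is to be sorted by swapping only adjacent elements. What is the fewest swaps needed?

5 adjacent swaps

Minimum adjacent swaps = number of inversions (each swap of adjacent out-of-order elements removes one inversion and no swap can remove more).
Count inversions — for each element, later elements that are smaller:
20: 7, 15, 14 → 3
7: none → 0
15: 14 → 1
14: none → 0
24: 21 → 1
21: none → 0
Total inversions: 3 + 0 + 1 + 0 + 1 + 0 = 5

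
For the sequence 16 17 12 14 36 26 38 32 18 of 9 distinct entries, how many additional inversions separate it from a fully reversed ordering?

25

Maximum inversions for 9 distinct elements is C(9, 2) = 9·8/2 = 36.
Current inversions — for each element, count later smaller elements:
16: 2
17: 2
12: 0
14: 0
36: 3
26: 1
38: 2
32: 1
18: 0
Current total: 2 + 2 + 0 + 0 + 3 + 1 + 2 + 1 + 0 = 11
Shortfall: 36 − 11 = 25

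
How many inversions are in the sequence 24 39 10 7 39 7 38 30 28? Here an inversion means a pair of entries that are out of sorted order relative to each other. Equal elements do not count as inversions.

18

For each element, count later entries that are smaller:
24: 3
39: 6
10: 2
7: 0
39: 4
7: 0
38: 2
30: 1
28: 0
Sum: 3 + 6 + 2 + 0 + 4 + 0 + 2 + 1 + 0 = 18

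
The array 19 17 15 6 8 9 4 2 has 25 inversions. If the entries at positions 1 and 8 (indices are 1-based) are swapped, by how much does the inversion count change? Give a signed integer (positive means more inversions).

-13

Positions 1 and 8 hold 19 and 2; after swapping, the array is [2, 17, 15, 6, 8, 9, 4, 19].
Element-by-element contributions:
2: 0
17: 5
15: 4
6: 1
8: 1
9: 1
4: 0
19: 0
Sum: 0 + 5 + 4 + 1 + 1 + 1 + 0 + 0 = 12
Change: 12 − 25 = -13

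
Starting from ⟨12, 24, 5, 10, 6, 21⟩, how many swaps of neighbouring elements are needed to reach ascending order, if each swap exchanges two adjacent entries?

8 swaps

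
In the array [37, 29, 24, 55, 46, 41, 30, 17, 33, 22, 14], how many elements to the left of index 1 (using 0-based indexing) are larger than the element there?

1

The element at index 1 is 29.
Elements before it: 37
Those larger than 29: 37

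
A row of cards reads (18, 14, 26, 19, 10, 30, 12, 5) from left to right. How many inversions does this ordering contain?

For each element, count later entries that are smaller:
18: 4
14: 3
26: 4
19: 3
10: 1
30: 2
12: 1
5: 0
Sum: 4 + 3 + 4 + 3 + 1 + 2 + 1 + 0 = 18

18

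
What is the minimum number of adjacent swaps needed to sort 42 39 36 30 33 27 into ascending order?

14 adjacent swaps

Minimum adjacent swaps = number of inversions (each swap of adjacent out-of-order elements removes one inversion and no swap can remove more).
Count inversions — for each element, later elements that are smaller:
42: 39, 36, 30, 33, 27 → 5
39: 36, 30, 33, 27 → 4
36: 30, 33, 27 → 3
30: 27 → 1
33: 27 → 1
27: none → 0
Total inversions: 5 + 4 + 3 + 1 + 1 + 0 = 14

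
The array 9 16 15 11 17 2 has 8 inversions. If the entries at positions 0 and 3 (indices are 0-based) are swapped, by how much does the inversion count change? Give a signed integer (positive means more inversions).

+1

Positions 0 and 3 hold 9 and 11; after swapping, the array is [11, 16, 15, 9, 17, 2].
For each element, count later entries that are smaller:
11 → 9, 2 → 2
16 → 15, 9, 2 → 3
15 → 9, 2 → 2
9 → 2 → 1
17 → 2 → 1
2 → none → 0
Sum: 2 + 3 + 2 + 1 + 1 + 0 = 9
Change: 9 − 8 = +1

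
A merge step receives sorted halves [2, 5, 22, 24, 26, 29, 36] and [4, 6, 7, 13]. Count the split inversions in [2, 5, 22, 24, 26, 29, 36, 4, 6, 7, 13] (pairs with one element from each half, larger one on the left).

21

Take each right-half value and tally the left-half values above it:
r = 4: 5, 22, 24, 26, 29, 36 → 6
r = 6: 22, 24, 26, 29, 36 → 5
r = 7: 22, 24, 26, 29, 36 → 5
r = 13: 22, 24, 26, 29, 36 → 5
Cross-inversions: 6 + 5 + 5 + 5 = 21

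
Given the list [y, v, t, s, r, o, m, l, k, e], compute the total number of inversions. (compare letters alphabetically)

45 out-of-order pairs

For each element, count later entries that are smaller:
y: 9
v: 8
t: 7
s: 6
r: 5
o: 4
m: 3
l: 2
k: 1
e: 0
Sum: 9 + 8 + 7 + 6 + 5 + 4 + 3 + 2 + 1 + 0 = 45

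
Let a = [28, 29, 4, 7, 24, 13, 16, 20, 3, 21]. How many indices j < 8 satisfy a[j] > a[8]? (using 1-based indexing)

3

The element at index 8 is 20.
Elements before it: 28, 29, 4, 7, 24, 13, 16
Those larger than 20: 28, 29, 24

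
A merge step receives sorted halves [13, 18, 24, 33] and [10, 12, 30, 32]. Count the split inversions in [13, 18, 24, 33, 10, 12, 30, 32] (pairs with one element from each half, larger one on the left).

10 cross-inversions

Take each right-half value and tally the left-half values above it:
r = 10: 13, 18, 24, 33 → 4
r = 12: 13, 18, 24, 33 → 4
r = 30: 33 → 1
r = 32: 33 → 1
Cross-inversions: 4 + 4 + 1 + 1 = 10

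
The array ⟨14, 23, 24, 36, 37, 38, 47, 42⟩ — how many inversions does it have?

Sweep left to right; for each value list the smaller values that follow it:
14 → none → 0
23 → none → 0
24 → none → 0
36 → none → 0
37 → none → 0
38 → none → 0
47 → 42 → 1
42 → none → 0
Sum: 0 + 0 + 0 + 0 + 0 + 0 + 1 + 0 = 1

Inversions: 1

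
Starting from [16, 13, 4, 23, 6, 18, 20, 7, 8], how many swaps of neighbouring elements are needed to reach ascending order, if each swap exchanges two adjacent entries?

Minimum adjacent swaps = number of inversions (each swap of adjacent out-of-order elements removes one inversion and no swap can remove more).
Count inversions — for each element, later elements that are smaller:
16: 13, 4, 6, 7, 8 → 5
13: 4, 6, 7, 8 → 4
4: none → 0
23: 6, 18, 20, 7, 8 → 5
6: none → 0
18: 7, 8 → 2
20: 7, 8 → 2
7: none → 0
8: none → 0
Total inversions: 5 + 4 + 0 + 5 + 0 + 2 + 2 + 0 + 0 = 18

18 swaps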